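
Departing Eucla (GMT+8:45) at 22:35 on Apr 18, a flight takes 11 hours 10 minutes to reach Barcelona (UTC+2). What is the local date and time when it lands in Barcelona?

03:00 on April 19

Barcelona is 6:45 behind Eucla.
After 11 hours and 10 minutes it is 09:45 (Apr 19) in Eucla.
Shift by the zone difference: 09:45 − 6:45 = 03:00 on Apr 19 in Barcelona.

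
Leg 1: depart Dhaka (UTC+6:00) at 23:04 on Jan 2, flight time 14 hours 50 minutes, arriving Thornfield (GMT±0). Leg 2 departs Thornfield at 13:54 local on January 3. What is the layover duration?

Convert departure to UTC: 23:04 − 6:00 = 17:04 UTC on Jan 2.
Add 14 hours 50 minutes flight time → 07:54 UTC (Jan 3).
Thornfield is UTC+0, so local arrival is the same: 07:54 on Jan 3.
Layover = 13:54 − 07:54 = 6 hours.

6 hours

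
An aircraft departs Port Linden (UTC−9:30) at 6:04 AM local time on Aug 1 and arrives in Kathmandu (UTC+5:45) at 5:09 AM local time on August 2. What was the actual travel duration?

Kathmandu is 15:15 ahead of Port Linden.
Clock-face elapsed time (ignoring zones) is 23 hours 5 minutes.
Actual elapsed = 23 hours 5 minutes − 15:15 = 7 hours 50 minutes.

7 hours 50 minutes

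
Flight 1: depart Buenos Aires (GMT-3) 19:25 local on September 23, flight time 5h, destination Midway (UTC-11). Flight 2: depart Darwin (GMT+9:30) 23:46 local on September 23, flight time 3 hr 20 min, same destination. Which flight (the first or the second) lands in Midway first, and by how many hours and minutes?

Flight 1 in UTC: 19:25 + 3:00 = 22:25 on Sep 23.
+5 hours → arrive 03:25 UTC on Sep 24.
Flight 2 in UTC: 23:46 − 9:30 = 14:16 on Sep 23.
+3 hours and 20 minutes → arrive 17:36 UTC on Sep 23.
Flight 2 lands earlier by 9 hours 49 minutes.

the second, by 9 hours 49 minutes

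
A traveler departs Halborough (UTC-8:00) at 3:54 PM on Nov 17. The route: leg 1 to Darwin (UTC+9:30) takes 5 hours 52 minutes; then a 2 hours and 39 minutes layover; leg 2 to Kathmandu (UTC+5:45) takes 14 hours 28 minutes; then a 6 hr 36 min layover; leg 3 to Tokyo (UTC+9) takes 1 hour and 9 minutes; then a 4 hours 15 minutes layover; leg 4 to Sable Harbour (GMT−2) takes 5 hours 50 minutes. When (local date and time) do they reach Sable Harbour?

Convert departure to UTC: 3:54 PM + 8:00 = 11:54 PM UTC on Nov 17.
Add 5 hours and 52 minutes leg 1 → 5:46 AM UTC (Nov 18).
Add 2 hours 39 minutes layover in Darwin → 8:25 AM UTC.
Add 14 hours and 28 minutes leg 2 → 10:53 PM UTC.
Add 6 hours and 36 minutes layover in Kathmandu → 5:29 AM UTC (Nov 19).
Add 1 hour 9 minutes leg 3 → 6:38 AM UTC.
Add 4 hours and 15 minutes layover in Tokyo → 10:53 AM UTC.
Add 5 hours and 50 minutes leg 4 → 4:43 PM UTC.
Sable Harbour is UTC−2:00, so local arrival = 4:43 PM − 2:00 = 2:43 PM on Nov 19.

2:43 PM on November 19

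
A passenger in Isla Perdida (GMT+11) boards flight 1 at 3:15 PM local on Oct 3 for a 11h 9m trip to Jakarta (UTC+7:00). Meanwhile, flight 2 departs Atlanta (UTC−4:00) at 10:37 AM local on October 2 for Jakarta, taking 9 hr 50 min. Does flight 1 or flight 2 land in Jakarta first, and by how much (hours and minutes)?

the second, by 14 hours 57 minutes

Flight 1 in UTC: 3:15 PM − 11:00 = 4:15 AM on Oct 3.
+11 hours 9 minutes → arrive 3:24 PM UTC on Oct 3.
Flight 2 in UTC: 10:37 AM + 4:00 = 2:37 PM on Oct 2.
+9 hours and 50 minutes → arrive 12:27 AM UTC on Oct 3.
Flight 2 lands earlier by 14 hours 57 minutes.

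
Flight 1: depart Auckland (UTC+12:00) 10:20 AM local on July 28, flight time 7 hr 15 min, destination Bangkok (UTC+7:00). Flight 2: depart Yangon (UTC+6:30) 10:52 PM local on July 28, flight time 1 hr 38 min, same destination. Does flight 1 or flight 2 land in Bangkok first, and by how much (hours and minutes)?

the first, by 12 hours 25 minutes

Flight 1 in UTC: 10:20 AM − 12:00 = 10:20 PM on Jul 27.
+7 hours and 15 minutes → arrive 5:35 AM UTC on Jul 28.
Flight 2 in UTC: 10:52 PM − 6:30 = 4:22 PM on Jul 28.
+1 hour and 38 minutes → arrive 6:00 PM UTC on Jul 28.
Flight 1 lands earlier by 12 hours 25 minutes.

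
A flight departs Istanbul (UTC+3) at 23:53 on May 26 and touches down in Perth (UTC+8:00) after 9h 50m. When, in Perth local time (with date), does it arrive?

Convert departure to UTC: 23:53 − 3:00 = 20:53 UTC on May 26.
Add 9 hours 50 minutes travel time → 06:43 UTC (May 27).
Perth is UTC+8:00, so local arrival = 06:43 + 8:00 = 14:43 on May 27.

14:43 on May 27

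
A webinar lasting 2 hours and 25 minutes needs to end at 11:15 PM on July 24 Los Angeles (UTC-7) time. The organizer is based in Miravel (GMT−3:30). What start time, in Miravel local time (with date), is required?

Target end time in UTC: 11:15 PM + 7:00 = 6:15 AM on Jul 25.
Subtract 2 hours 25 minutes → start 3:50 AM UTC on Jul 25.
Miravel is UTC−3:30: 3:50 AM − 3:30 = 12:20 AM on Jul 25.

12:20 AM on July 25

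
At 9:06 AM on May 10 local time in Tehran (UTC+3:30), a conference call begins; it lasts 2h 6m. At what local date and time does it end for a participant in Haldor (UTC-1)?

6:42 AM on May 10

Convert start to UTC: 9:06 AM − 3:30 = 5:36 AM UTC on May 10.
Add 2 hours 6 minutes duration → 7:42 AM UTC.
Haldor is UTC−1:00, so local end time = 7:42 AM − 1:00 = 6:42 AM on May 10.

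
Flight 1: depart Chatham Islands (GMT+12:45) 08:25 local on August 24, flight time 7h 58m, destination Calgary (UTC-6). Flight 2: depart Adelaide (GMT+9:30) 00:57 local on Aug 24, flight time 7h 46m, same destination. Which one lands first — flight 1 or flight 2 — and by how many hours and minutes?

Flight 1 in UTC: 08:25 − 12:45 = 19:40 on Aug 23.
+7 hours 58 minutes → arrive 03:38 UTC on Aug 24.
Flight 2 in UTC: 00:57 − 9:30 = 15:27 on Aug 23.
+7 hours 46 minutes → arrive 23:13 UTC on Aug 23.
Flight 2 lands earlier by 4 hours 25 minutes.

the second, by 4 hours 25 minutes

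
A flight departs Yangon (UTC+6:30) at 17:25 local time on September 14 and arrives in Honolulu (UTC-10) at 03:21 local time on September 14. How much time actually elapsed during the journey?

2 hours 26 minutes

Honolulu is 16:30 behind Yangon.
Clock-face elapsed time (ignoring zones) is −14 hours 4 minutes.
Actual elapsed = −14 hours 4 minutes + 16:30 = 2 hours 26 minutes.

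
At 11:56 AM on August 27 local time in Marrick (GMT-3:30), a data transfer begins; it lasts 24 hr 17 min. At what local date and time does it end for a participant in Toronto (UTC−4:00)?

11:43 AM on August 28

Toronto is 0:30 behind Marrick.
After 24 hours and 17 minutes it is 12:13 PM (Aug 28) in Marrick.
Shift by the zone difference: 12:13 PM − 0:30 = 11:43 AM on Aug 28 in Toronto.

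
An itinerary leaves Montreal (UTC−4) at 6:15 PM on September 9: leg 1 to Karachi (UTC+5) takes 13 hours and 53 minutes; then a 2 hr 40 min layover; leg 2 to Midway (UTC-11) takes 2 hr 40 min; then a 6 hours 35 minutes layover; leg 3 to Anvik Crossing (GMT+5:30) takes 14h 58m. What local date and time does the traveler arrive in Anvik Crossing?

8:31 PM on September 11

Convert departure to UTC: 6:15 PM + 4:00 = 10:15 PM UTC on Sep 9.
Add 13 hours and 53 minutes leg 1 → 12:08 PM UTC (Sep 10).
Add 2 hours and 40 minutes layover in Karachi → 2:48 PM UTC.
Add 2 hours 40 minutes leg 2 → 5:28 PM UTC.
Add 6 hours 35 minutes layover in Midway → 12:03 AM UTC (Sep 11).
Add 14 hours and 58 minutes leg 3 → 3:01 PM UTC.
Anvik Crossing is UTC+5:30, so local arrival = 3:01 PM + 5:30 = 8:31 PM on Sep 11.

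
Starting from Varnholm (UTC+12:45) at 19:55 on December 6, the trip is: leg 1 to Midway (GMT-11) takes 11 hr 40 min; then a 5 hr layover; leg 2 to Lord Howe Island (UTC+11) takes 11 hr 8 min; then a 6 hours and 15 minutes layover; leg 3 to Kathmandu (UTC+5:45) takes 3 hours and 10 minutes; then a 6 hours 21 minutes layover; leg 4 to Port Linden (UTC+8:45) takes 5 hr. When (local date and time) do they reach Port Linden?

Convert departure to UTC: 19:55 − 12:45 = 07:10 UTC on Dec 6.
Add 11 hours 40 minutes leg 1 → 18:50 UTC.
Add 5 hours layover in Midway → 23:50 UTC.
Add 11 hours and 8 minutes leg 2 → 10:58 UTC (Dec 7).
Add 6 hours 15 minutes layover in Lord Howe Island → 17:13 UTC.
Add 3 hours and 10 minutes leg 3 → 20:23 UTC.
Add 6 hours and 21 minutes layover in Kathmandu → 02:44 UTC (Dec 8).
Add 5 hours leg 4 → 07:44 UTC.
Port Linden is UTC+8:45, so local arrival = 07:44 + 8:45 = 16:29 on Dec 8.

16:29 on December 8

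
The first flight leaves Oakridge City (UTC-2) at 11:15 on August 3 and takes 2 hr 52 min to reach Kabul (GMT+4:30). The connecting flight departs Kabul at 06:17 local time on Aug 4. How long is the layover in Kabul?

Convert departure to UTC: 11:15 + 2:00 = 13:15 UTC on Aug 3.
Add 2 hours 52 minutes flight time → 16:07 UTC.
Kabul is UTC+4:30, so local arrival = 16:07 + 4:30 = 20:37 on Aug 3.
Layover = 06:17 − 20:37 (+1 day) = 9 hours 40 minutes.

9 hours 40 minutes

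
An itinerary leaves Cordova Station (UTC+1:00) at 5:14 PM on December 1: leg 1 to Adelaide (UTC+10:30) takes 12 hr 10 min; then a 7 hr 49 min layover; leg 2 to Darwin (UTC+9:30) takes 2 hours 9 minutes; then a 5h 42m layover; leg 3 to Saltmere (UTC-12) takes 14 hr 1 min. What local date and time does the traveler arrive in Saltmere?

Convert departure to UTC: 5:14 PM − 1:00 = 4:14 PM UTC on Dec 1.
Add 12 hours 10 minutes leg 1 → 4:24 AM UTC (Dec 2).
Add 7 hours 49 minutes layover in Adelaide → 12:13 PM UTC.
Add 2 hours 9 minutes leg 2 → 2:22 PM UTC.
Add 5 hours 42 minutes layover in Darwin → 8:04 PM UTC.
Add 14 hours 1 minute leg 3 → 10:05 AM UTC (Dec 3).
Saltmere is UTC−12:00, so local arrival = 10:05 AM − 12:00 = 10:05 PM on Dec 2.

10:05 PM on Dec 2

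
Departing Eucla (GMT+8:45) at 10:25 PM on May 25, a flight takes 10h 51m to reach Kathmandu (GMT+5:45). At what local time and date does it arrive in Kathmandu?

Kathmandu is 3:00 behind Eucla.
After 10 hours 51 minutes it is 9:16 AM (May 26) in Eucla.
Shift by the zone difference: 9:16 AM − 3:00 = 6:16 AM on May 26 in Kathmandu.

6:16 AM on May 26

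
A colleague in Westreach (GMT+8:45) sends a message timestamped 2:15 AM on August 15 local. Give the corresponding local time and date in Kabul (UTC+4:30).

Kabul is 4:15 behind Westreach.
Shift by the zone difference: 2:15 AM − 4:15 = 10:00 PM on Aug 14 in Kabul.

10:00 PM on August 14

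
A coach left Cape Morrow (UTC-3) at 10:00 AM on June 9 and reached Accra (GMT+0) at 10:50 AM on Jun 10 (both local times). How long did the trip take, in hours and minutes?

21 hours 50 minutes

Accra is 3:00 ahead of Cape Morrow.
Clock-face elapsed time (ignoring zones) is 24 hours 50 minutes.
Actual elapsed = 24 hours 50 minutes − 3:00 = 21 hours 50 minutes.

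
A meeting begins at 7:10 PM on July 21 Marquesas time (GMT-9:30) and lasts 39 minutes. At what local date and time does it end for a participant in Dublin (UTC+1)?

Convert start to UTC: 7:10 PM + 9:30 = 4:40 AM UTC on Jul 22.
Add 39 minutes duration → 5:19 AM UTC.
Dublin is UTC+1:00, so local end time = 5:19 AM + 1:00 = 6:19 AM on Jul 22.

6:19 AM on July 22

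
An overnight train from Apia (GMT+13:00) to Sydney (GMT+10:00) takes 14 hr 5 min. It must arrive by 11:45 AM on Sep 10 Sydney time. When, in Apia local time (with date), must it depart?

12:40 AM on September 10

Target arrival in UTC: 11:45 AM − 10:00 = 1:45 AM on Sep 10.
Subtract 14 hours and 5 minutes → departure 11:40 AM UTC on Sep 9.
Apia is UTC+13:00: 11:40 AM + 13:00 = 12:40 AM on Sep 10.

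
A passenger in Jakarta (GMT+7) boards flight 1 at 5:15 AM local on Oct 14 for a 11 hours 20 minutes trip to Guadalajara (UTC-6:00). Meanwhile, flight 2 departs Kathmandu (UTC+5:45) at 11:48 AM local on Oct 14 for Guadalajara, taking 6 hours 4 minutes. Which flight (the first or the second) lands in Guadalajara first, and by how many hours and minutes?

Flight 1 in UTC: 5:15 AM − 7:00 = 10:15 PM on Oct 13.
+11 hours 20 minutes → arrive 9:35 AM UTC on Oct 14.
Flight 2 in UTC: 11:48 AM − 5:45 = 6:03 AM on Oct 14.
+6 hours and 4 minutes → arrive 12:07 PM UTC on Oct 14.
Flight 1 lands earlier by 2 hours 32 minutes.

the first, by 2 hours 32 minutes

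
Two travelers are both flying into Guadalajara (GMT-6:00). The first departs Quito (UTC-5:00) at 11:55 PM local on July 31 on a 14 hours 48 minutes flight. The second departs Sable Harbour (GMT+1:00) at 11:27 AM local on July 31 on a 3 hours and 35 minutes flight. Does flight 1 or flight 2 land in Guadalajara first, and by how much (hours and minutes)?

Flight 1 in UTC: 11:55 PM + 5:00 = 4:55 AM on Aug 1.
+14 hours 48 minutes → arrive 7:43 PM UTC on Aug 1.
Flight 2 in UTC: 11:27 AM − 1:00 = 10:27 AM on Jul 31.
+3 hours 35 minutes → arrive 2:02 PM UTC on Jul 31.
Flight 2 lands earlier by 29 hours 41 minutes.

the second, by 29 hours 41 minutes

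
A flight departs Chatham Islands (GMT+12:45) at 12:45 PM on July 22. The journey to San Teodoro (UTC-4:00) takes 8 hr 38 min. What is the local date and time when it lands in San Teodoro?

Convert departure to UTC: 12:45 PM − 12:45 = 12:00 AM UTC on Jul 22.
Add 8 hours 38 minutes travel time → 8:38 AM UTC.
San Teodoro is UTC−4:00, so local arrival = 8:38 AM − 4:00 = 4:38 AM on Jul 22.

4:38 AM on July 22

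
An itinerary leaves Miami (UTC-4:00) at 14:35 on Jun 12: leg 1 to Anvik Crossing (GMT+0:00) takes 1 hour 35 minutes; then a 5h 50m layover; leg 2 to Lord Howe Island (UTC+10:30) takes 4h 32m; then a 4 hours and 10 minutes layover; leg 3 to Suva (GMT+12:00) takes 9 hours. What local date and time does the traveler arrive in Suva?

07:42 on Jun 14

Convert departure to UTC: 14:35 + 4:00 = 18:35 UTC on Jun 12.
Add 1 hour 35 minutes leg 1 → 20:10 UTC.
Add 5 hours and 50 minutes layover in Anvik Crossing → 02:00 UTC (Jun 13).
Add 4 hours and 32 minutes leg 2 → 06:32 UTC.
Add 4 hours 10 minutes layover in Lord Howe Island → 10:42 UTC.
Add 9 hours leg 3 → 19:42 UTC.
Suva is UTC+12:00, so local arrival = 19:42 + 12:00 = 07:42 on Jun 14.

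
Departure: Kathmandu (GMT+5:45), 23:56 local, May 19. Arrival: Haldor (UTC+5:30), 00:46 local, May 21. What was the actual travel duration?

25 hours 5 minutes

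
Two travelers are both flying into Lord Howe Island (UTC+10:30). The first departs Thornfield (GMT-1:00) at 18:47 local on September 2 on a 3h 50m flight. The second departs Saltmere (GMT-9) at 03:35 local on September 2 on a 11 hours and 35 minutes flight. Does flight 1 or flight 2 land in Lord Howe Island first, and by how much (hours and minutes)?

Flight 1 in UTC: 18:47 + 1:00 = 19:47 on Sep 2.
+3 hours 50 minutes → arrive 23:37 UTC on Sep 2.
Flight 2 in UTC: 03:35 + 9:00 = 12:35 on Sep 2.
+11 hours and 35 minutes → arrive 00:10 UTC on Sep 3.
Flight 1 lands earlier by 33 minutes.

the first, by 33 minutes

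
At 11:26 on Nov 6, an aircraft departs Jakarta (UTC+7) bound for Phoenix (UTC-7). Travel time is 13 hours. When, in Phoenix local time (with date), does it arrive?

10:26 on Nov 6

Phoenix is 14:00 behind Jakarta.
After 13 hours it is 00:26 (Nov 7) in Jakarta.
Shift by the zone difference: 00:26 − 14:00 = 10:26 on Nov 6 in Phoenix.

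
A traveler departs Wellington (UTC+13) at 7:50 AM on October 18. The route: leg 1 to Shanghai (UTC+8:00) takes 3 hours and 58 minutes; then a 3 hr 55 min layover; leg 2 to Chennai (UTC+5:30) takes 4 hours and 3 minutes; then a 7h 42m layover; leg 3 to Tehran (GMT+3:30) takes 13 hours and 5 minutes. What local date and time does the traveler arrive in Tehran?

7:03 AM on October 19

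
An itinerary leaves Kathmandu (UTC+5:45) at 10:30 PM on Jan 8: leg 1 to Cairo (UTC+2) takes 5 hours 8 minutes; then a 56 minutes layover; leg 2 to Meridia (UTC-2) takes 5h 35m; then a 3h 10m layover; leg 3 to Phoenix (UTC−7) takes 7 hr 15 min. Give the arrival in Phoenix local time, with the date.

Convert departure to UTC: 10:30 PM − 5:45 = 4:45 PM UTC on Jan 8.
Add 5 hours and 8 minutes leg 1 → 9:53 PM UTC.
Add 56 minutes layover in Cairo → 10:49 PM UTC.
Add 5 hours 35 minutes leg 2 → 4:24 AM UTC (Jan 9).
Add 3 hours and 10 minutes layover in Meridia → 7:34 AM UTC.
Add 7 hours 15 minutes leg 3 → 2:49 PM UTC.
Phoenix is UTC−7:00, so local arrival = 2:49 PM − 7:00 = 7:49 AM on Jan 9.

7:49 AM on January 9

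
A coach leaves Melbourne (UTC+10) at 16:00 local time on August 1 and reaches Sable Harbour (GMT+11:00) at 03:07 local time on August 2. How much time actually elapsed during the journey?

10 hours 7 minutes

Departure in UTC: 16:00 − 10:00 = 06:00 on Aug 1.
Arrival in UTC: 03:07 − 11:00 = 16:07 on Aug 1.
Elapsed = 16:07 − 06:00 = 10 hours 7 minutes.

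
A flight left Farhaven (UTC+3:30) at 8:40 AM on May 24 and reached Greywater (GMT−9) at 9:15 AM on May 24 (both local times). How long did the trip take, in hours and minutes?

Departure in UTC: 8:40 AM − 3:30 = 5:10 AM on May 24.
Arrival in UTC: 9:15 AM + 9:00 = 6:15 PM on May 24.
Elapsed = 6:15 PM − 5:10 AM = 13 hours 5 minutes.

13 hours 5 minutes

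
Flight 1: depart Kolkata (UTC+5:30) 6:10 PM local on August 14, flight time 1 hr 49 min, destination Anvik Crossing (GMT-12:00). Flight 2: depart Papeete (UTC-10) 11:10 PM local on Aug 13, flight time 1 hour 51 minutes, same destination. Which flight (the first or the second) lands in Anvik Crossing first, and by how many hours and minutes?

the second, by 3 hours 28 minutes

Flight 1 in UTC: 6:10 PM − 5:30 = 12:40 PM on Aug 14.
+1 hour 49 minutes → arrive 2:29 PM UTC on Aug 14.
Flight 2 in UTC: 11:10 PM + 10:00 = 9:10 AM on Aug 14.
+1 hour and 51 minutes → arrive 11:01 AM UTC on Aug 14.
Flight 2 lands earlier by 3 hours 28 minutes.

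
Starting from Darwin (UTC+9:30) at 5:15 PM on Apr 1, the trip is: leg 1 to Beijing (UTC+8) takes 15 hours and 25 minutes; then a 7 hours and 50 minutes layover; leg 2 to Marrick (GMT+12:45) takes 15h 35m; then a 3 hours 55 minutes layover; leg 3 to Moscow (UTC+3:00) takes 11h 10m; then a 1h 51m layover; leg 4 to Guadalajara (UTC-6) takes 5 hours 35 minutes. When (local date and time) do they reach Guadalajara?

Convert departure to UTC: 5:15 PM − 9:30 = 7:45 AM UTC on Apr 1.
Add 15 hours and 25 minutes leg 1 → 11:10 PM UTC.
Add 7 hours 50 minutes layover in Beijing → 7:00 AM UTC (Apr 2).
Add 15 hours and 35 minutes leg 2 → 10:35 PM UTC.
Add 3 hours and 55 minutes layover in Marrick → 2:30 AM UTC (Apr 3).
Add 11 hours and 10 minutes leg 3 → 1:40 PM UTC.
Add 1 hour and 51 minutes layover in Moscow → 3:31 PM UTC.
Add 5 hours and 35 minutes leg 4 → 9:06 PM UTC.
Guadalajara is UTC−6:00, so local arrival = 9:06 PM − 6:00 = 3:06 PM on Apr 3.

3:06 PM on April 3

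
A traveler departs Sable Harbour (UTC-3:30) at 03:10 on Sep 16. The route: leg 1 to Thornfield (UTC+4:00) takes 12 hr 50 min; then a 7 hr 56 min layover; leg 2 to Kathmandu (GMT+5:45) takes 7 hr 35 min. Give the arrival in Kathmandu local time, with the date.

16:46 on September 17

Convert departure to UTC: 03:10 + 3:30 = 06:40 UTC on Sep 16.
Add 12 hours 50 minutes leg 1 → 19:30 UTC.
Add 7 hours and 56 minutes layover in Thornfield → 03:26 UTC (Sep 17).
Add 7 hours 35 minutes leg 2 → 11:01 UTC.
Kathmandu is UTC+5:45, so local arrival = 11:01 + 5:45 = 16:46 on Sep 17.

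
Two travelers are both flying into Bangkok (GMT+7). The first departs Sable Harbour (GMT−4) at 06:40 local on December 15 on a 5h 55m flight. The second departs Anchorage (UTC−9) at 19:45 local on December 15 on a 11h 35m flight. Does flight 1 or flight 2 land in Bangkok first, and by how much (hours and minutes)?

the first, by 23 hours 45 minutes

Flight 1 in UTC: 06:40 + 4:00 = 10:40 on Dec 15.
+5 hours and 55 minutes → arrive 16:35 UTC on Dec 15.
Flight 2 in UTC: 19:45 + 9:00 = 04:45 on Dec 16.
+11 hours and 35 minutes → arrive 16:20 UTC on Dec 16.
Flight 1 lands earlier by 23 hours 45 minutes.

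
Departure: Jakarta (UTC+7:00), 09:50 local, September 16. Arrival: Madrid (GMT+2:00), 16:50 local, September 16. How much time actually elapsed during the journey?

Departure in UTC: 09:50 − 7:00 = 02:50 on Sep 16.
Arrival in UTC: 16:50 − 2:00 = 14:50 on Sep 16.
Elapsed = 14:50 − 02:50 = 12 hours.

12 hours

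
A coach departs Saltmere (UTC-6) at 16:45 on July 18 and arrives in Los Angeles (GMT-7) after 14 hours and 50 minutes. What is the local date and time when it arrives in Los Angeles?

Convert departure to UTC: 16:45 + 6:00 = 22:45 UTC on Jul 18.
Add 14 hours and 50 minutes travel time → 13:35 UTC (Jul 19).
Los Angeles is UTC−7:00, so local arrival = 13:35 − 7:00 = 06:35 on Jul 19.

06:35 on July 19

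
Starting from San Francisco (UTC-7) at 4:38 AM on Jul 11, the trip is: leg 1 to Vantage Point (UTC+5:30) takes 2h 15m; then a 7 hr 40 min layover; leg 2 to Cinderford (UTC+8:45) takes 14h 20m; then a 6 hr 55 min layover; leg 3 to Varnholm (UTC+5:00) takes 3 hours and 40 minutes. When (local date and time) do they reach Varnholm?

Convert departure to UTC: 4:38 AM + 7:00 = 11:38 AM UTC on Jul 11.
Add 2 hours 15 minutes leg 1 → 1:53 PM UTC.
Add 7 hours and 40 minutes layover in Vantage Point → 9:33 PM UTC.
Add 14 hours and 20 minutes leg 2 → 11:53 AM UTC (Jul 12).
Add 6 hours and 55 minutes layover in Cinderford → 6:48 PM UTC.
Add 3 hours and 40 minutes leg 3 → 10:28 PM UTC.
Varnholm is UTC+5:00, so local arrival = 10:28 PM + 5:00 = 3:28 AM on Jul 13.

3:28 AM on July 13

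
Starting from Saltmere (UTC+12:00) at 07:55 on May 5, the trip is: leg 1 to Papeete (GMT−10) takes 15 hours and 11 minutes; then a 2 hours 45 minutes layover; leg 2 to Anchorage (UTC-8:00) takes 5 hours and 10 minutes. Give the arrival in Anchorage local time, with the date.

11:01 on May 5

Convert departure to UTC: 07:55 − 12:00 = 19:55 UTC on May 4.
Add 15 hours 11 minutes leg 1 → 11:06 UTC (May 5).
Add 2 hours 45 minutes layover in Papeete → 13:51 UTC.
Add 5 hours and 10 minutes leg 2 → 19:01 UTC.
Anchorage is UTC−8:00, so local arrival = 19:01 − 8:00 = 11:01 on May 5.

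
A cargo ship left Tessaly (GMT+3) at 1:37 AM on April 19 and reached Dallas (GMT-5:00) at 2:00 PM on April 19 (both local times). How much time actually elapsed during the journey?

20 hours 23 minutes

Departure in UTC: 1:37 AM − 3:00 = 10:37 PM on Apr 18.
Arrival in UTC: 2:00 PM + 5:00 = 7:00 PM on Apr 19.
Elapsed = 7:00 PM − 10:37 PM (+1 day) = 20 hours 23 minutes.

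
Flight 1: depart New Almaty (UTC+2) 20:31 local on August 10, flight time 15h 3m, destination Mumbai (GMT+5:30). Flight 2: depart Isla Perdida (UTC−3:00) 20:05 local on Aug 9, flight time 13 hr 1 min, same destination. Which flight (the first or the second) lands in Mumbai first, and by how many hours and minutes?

the second, by 21 hours 28 minutes

Flight 1 in UTC: 20:31 − 2:00 = 18:31 on Aug 10.
+15 hours 3 minutes → arrive 09:34 UTC on Aug 11.
Flight 2 in UTC: 20:05 + 3:00 = 23:05 on Aug 9.
+13 hours 1 minute → arrive 12:06 UTC on Aug 10.
Flight 2 lands earlier by 21 hours 28 minutes.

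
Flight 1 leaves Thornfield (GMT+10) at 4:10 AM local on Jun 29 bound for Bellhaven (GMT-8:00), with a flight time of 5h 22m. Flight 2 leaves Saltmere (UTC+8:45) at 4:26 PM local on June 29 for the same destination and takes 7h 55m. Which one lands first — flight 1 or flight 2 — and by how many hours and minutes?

Flight 1 in UTC: 4:10 AM − 10:00 = 6:10 PM on Jun 28.
+5 hours 22 minutes → arrive 11:32 PM UTC on Jun 28.
Flight 2 in UTC: 4:26 PM − 8:45 = 7:41 AM on Jun 29.
+7 hours and 55 minutes → arrive 3:36 PM UTC on Jun 29.
Flight 1 lands earlier by 16 hours 4 minutes.

the first, by 16 hours 4 minutes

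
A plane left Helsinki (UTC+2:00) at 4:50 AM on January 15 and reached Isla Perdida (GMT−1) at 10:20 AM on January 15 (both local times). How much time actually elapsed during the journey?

Departure in UTC: 4:50 AM − 2:00 = 2:50 AM on Jan 15.
Arrival in UTC: 10:20 AM + 1:00 = 11:20 AM on Jan 15.
Elapsed = 11:20 AM − 2:50 AM = 8 hours 30 minutes.

8 hours 30 minutes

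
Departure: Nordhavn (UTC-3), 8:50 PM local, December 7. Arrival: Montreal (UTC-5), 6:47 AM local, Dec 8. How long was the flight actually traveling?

11 hours 57 minutes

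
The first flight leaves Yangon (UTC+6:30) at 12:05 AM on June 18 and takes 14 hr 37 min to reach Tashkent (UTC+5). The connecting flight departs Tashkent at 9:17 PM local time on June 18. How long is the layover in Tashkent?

Convert departure to UTC: 12:05 AM − 6:30 = 5:35 PM UTC on Jun 17.
Add 14 hours and 37 minutes flight time → 8:12 AM UTC (Jun 18).
Tashkent is UTC+5:00, so local arrival = 8:12 AM + 5:00 = 1:12 PM on Jun 18.
Layover = 9:17 PM − 1:12 PM = 8 hours 5 minutes.

8 hours 5 minutes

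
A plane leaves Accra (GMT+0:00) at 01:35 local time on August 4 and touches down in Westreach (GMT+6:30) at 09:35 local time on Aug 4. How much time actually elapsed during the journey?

1 hour 30 minutes

Departure is already UTC: 01:35 on Aug 4.
Arrival in UTC: 09:35 − 6:30 = 03:05 on Aug 4.
Elapsed = 03:05 − 01:35 = 1 hour 30 minutes.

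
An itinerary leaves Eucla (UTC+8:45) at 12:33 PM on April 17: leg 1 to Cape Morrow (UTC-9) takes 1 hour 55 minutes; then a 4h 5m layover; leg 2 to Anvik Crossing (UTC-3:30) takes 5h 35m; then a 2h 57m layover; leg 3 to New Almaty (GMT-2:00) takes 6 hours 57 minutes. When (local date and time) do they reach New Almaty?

Convert departure to UTC: 12:33 PM − 8:45 = 3:48 AM UTC on Apr 17.
Add 1 hour 55 minutes leg 1 → 5:43 AM UTC.
Add 4 hours 5 minutes layover in Cape Morrow → 9:48 AM UTC.
Add 5 hours and 35 minutes leg 2 → 3:23 PM UTC.
Add 2 hours and 57 minutes layover in Anvik Crossing → 6:20 PM UTC.
Add 6 hours 57 minutes leg 3 → 1:17 AM UTC (Apr 18).
New Almaty is UTC−2:00, so local arrival = 1:17 AM − 2:00 = 11:17 PM on Apr 17.

11:17 PM on April 17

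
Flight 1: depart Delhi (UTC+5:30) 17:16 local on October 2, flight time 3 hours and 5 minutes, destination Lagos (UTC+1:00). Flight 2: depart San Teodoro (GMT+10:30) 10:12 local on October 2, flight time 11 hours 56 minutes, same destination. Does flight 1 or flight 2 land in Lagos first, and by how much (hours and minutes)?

the second, by 3 hours 13 minutes

Flight 1 in UTC: 17:16 − 5:30 = 11:46 on Oct 2.
+3 hours and 5 minutes → arrive 14:51 UTC on Oct 2.
Flight 2 in UTC: 10:12 − 10:30 = 23:42 on Oct 1.
+11 hours 56 minutes → arrive 11:38 UTC on Oct 2.
Flight 2 lands earlier by 3 hours 13 minutes.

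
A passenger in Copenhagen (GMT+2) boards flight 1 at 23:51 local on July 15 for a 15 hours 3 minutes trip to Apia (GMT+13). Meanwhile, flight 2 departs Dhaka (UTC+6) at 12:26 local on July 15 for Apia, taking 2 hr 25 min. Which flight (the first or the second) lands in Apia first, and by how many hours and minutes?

the second, by 28 hours 3 minutes

Flight 1 in UTC: 23:51 − 2:00 = 21:51 on Jul 15.
+15 hours 3 minutes → arrive 12:54 UTC on Jul 16.
Flight 2 in UTC: 12:26 − 6:00 = 06:26 on Jul 15.
+2 hours 25 minutes → arrive 08:51 UTC on Jul 15.
Flight 2 lands earlier by 28 hours 3 minutes.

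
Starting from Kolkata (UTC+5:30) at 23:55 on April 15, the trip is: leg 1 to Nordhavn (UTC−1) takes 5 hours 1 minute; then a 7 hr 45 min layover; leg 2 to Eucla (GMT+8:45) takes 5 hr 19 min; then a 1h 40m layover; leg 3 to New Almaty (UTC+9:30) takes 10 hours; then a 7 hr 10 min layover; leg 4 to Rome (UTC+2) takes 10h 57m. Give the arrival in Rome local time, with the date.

20:17 on April 17

Convert departure to UTC: 23:55 − 5:30 = 18:25 UTC on Apr 15.
Add 5 hours and 1 minute leg 1 → 23:26 UTC.
Add 7 hours 45 minutes layover in Nordhavn → 07:11 UTC (Apr 16).
Add 5 hours and 19 minutes leg 2 → 12:30 UTC.
Add 1 hour and 40 minutes layover in Eucla → 14:10 UTC.
Add 10 hours leg 3 → 00:10 UTC (Apr 17).
Add 7 hours and 10 minutes layover in New Almaty → 07:20 UTC.
Add 10 hours and 57 minutes leg 4 → 18:17 UTC.
Rome is UTC+2:00, so local arrival = 18:17 + 2:00 = 20:17 on Apr 17.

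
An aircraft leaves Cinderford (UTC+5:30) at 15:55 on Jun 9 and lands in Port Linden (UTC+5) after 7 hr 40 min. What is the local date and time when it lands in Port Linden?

23:05 on June 9

Convert departure to UTC: 15:55 − 5:30 = 10:25 UTC on Jun 9.
Add 7 hours and 40 minutes travel time → 18:05 UTC.
Port Linden is UTC+5:00, so local arrival = 18:05 + 5:00 = 23:05 on Jun 9.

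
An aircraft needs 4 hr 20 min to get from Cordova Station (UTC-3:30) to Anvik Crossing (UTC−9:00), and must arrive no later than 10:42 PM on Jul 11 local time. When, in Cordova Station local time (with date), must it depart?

11:52 PM on Jul 11

Target arrival in UTC: 10:42 PM + 9:00 = 7:42 AM on Jul 12.
Subtract 4 hours 20 minutes → departure 3:22 AM UTC on Jul 12.
Cordova Station is UTC−3:30: 3:22 AM − 3:30 = 11:52 PM on Jul 11.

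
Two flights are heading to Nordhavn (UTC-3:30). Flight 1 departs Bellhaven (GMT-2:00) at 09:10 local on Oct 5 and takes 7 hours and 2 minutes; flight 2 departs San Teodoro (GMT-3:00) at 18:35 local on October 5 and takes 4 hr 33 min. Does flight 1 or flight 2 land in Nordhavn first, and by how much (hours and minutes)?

the first, by 7 hours 56 minutes

Flight 1 in UTC: 09:10 + 2:00 = 11:10 on Oct 5.
+7 hours and 2 minutes → arrive 18:12 UTC on Oct 5.
Flight 2 in UTC: 18:35 + 3:00 = 21:35 on Oct 5.
+4 hours 33 minutes → arrive 02:08 UTC on Oct 6.
Flight 1 lands earlier by 7 hours 56 minutes.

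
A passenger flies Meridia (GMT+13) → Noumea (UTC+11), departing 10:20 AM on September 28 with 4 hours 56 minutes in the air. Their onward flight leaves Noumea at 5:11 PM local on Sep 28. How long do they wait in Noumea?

Convert departure to UTC: 10:20 AM − 13:00 = 9:20 PM UTC on Sep 27.
Add 4 hours 56 minutes flight time → 2:16 AM UTC (Sep 28).
Noumea is UTC+11:00, so local arrival = 2:16 AM + 11:00 = 1:16 PM on Sep 28.
Layover = 5:11 PM − 1:16 PM = 3 hours 55 minutes.

3 hours 55 minutes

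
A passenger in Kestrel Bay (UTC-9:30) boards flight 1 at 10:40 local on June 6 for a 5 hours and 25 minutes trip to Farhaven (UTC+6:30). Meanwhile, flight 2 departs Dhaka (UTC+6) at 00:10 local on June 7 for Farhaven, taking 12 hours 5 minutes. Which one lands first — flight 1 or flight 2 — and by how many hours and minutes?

Flight 1 in UTC: 10:40 + 9:30 = 20:10 on Jun 6.
+5 hours 25 minutes → arrive 01:35 UTC on Jun 7.
Flight 2 in UTC: 00:10 − 6:00 = 18:10 on Jun 6.
+12 hours and 5 minutes → arrive 06:15 UTC on Jun 7.
Flight 1 lands earlier by 4 hours 40 minutes.

the first, by 4 hours 40 minutes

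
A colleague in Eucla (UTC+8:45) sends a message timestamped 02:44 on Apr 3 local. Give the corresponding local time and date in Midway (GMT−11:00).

06:59 on April 2

In UTC: 02:44 − 8:45 = 17:59 on Apr 2.
Midway is UTC−11:00: 17:59 − 11:00 = 06:59 on Apr 2.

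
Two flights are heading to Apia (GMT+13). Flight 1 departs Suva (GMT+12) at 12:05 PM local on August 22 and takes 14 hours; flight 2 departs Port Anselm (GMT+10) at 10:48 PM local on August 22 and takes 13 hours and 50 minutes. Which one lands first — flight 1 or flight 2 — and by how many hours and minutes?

the first, by 12 hours 33 minutes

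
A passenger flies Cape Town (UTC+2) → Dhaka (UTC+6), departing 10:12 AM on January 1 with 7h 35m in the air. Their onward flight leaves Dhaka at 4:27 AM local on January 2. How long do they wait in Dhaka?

6 hours 40 minutes

Convert departure to UTC: 10:12 AM − 2:00 = 8:12 AM UTC on Jan 1.
Add 7 hours 35 minutes flight time → 3:47 PM UTC.
Dhaka is UTC+6:00, so local arrival = 3:47 PM + 6:00 = 9:47 PM on Jan 1.
Layover = 4:27 AM − 9:47 PM (+1 day) = 6 hours 40 minutes.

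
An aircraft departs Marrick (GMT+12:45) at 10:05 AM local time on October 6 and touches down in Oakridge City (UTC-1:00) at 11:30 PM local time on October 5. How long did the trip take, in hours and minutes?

Departure in UTC: 10:05 AM − 12:45 = 9:20 PM on Oct 5.
Arrival in UTC: 11:30 PM + 1:00 = 12:30 AM on Oct 6.
Elapsed = 12:30 AM − 9:20 PM (+1 day) = 3 hours 10 minutes.

3 hours 10 minutes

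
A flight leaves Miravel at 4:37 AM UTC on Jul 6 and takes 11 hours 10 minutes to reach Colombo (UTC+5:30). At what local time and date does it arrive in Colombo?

9:17 PM on Jul 6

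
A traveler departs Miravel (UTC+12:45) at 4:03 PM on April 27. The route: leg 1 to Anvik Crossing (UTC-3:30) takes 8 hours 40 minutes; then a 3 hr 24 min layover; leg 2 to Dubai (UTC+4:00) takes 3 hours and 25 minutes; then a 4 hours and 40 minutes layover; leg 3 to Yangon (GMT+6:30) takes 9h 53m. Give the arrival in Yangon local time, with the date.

3:50 PM on April 28

Convert departure to UTC: 4:03 PM − 12:45 = 3:18 AM UTC on Apr 27.
Add 8 hours and 40 minutes leg 1 → 11:58 AM UTC.
Add 3 hours 24 minutes layover in Anvik Crossing → 3:22 PM UTC.
Add 3 hours 25 minutes leg 2 → 6:47 PM UTC.
Add 4 hours and 40 minutes layover in Dubai → 11:27 PM UTC.
Add 9 hours and 53 minutes leg 3 → 9:20 AM UTC (Apr 28).
Yangon is UTC+6:30, so local arrival = 9:20 AM + 6:30 = 3:50 PM on Apr 28.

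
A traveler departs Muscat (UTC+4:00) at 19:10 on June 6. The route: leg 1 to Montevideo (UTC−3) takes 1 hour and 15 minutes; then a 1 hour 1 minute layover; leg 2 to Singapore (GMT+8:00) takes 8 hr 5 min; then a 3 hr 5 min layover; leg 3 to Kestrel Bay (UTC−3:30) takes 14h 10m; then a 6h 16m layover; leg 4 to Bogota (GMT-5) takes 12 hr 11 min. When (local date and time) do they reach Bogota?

08:13 on Jun 8

Convert departure to UTC: 19:10 − 4:00 = 15:10 UTC on Jun 6.
Add 1 hour and 15 minutes leg 1 → 16:25 UTC.
Add 1 hour and 1 minute layover in Montevideo → 17:26 UTC.
Add 8 hours 5 minutes leg 2 → 01:31 UTC (Jun 7).
Add 3 hours and 5 minutes layover in Singapore → 04:36 UTC.
Add 14 hours and 10 minutes leg 3 → 18:46 UTC.
Add 6 hours 16 minutes layover in Kestrel Bay → 01:02 UTC (Jun 8).
Add 12 hours 11 minutes leg 4 → 13:13 UTC.
Bogota is UTC−5:00, so local arrival = 13:13 − 5:00 = 08:13 on Jun 8.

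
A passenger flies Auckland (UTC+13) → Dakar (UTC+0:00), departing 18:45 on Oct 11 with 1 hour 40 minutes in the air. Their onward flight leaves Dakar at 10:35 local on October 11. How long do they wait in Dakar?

Convert departure to UTC: 18:45 − 13:00 = 05:45 UTC on Oct 11.
Add 1 hour and 40 minutes flight time → 07:25 UTC.
Dakar is UTC+0, so local arrival is the same: 07:25 on Oct 11.
Layover = 10:35 − 07:25 = 3 hours 10 minutes.

3 hours 10 minutes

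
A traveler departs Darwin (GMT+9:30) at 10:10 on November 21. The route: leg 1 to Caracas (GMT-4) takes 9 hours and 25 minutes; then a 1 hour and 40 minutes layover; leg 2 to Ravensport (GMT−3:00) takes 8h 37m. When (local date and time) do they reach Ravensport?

17:22 on Nov 21

Convert departure to UTC: 10:10 − 9:30 = 00:40 UTC on Nov 21.
Add 9 hours 25 minutes leg 1 → 10:05 UTC.
Add 1 hour 40 minutes layover in Caracas → 11:45 UTC.
Add 8 hours and 37 minutes leg 2 → 20:22 UTC.
Ravensport is UTC−3:00, so local arrival = 20:22 − 3:00 = 17:22 on Nov 21.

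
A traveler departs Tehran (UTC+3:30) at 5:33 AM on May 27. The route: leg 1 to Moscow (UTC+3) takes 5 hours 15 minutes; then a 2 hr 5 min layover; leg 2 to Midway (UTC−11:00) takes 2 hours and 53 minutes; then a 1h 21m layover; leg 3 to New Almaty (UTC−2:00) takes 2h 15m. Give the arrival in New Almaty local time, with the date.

Convert departure to UTC: 5:33 AM − 3:30 = 2:03 AM UTC on May 27.
Add 5 hours 15 minutes leg 1 → 7:18 AM UTC.
Add 2 hours and 5 minutes layover in Moscow → 9:23 AM UTC.
Add 2 hours and 53 minutes leg 2 → 12:16 PM UTC.
Add 1 hour 21 minutes layover in Midway → 1:37 PM UTC.
Add 2 hours and 15 minutes leg 3 → 3:52 PM UTC.
New Almaty is UTC−2:00, so local arrival = 3:52 PM − 2:00 = 1:52 PM on May 27.

1:52 PM on May 27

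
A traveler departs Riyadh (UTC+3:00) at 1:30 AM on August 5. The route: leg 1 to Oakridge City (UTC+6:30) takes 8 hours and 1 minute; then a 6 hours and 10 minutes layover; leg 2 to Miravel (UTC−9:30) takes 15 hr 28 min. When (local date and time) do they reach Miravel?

Convert departure to UTC: 1:30 AM − 3:00 = 10:30 PM UTC on Aug 4.
Add 8 hours 1 minute leg 1 → 6:31 AM UTC (Aug 5).
Add 6 hours and 10 minutes layover in Oakridge City → 12:41 PM UTC.
Add 15 hours and 28 minutes leg 2 → 4:09 AM UTC (Aug 6).
Miravel is UTC−9:30, so local arrival = 4:09 AM − 9:30 = 6:39 PM on Aug 5.

6:39 PM on August 5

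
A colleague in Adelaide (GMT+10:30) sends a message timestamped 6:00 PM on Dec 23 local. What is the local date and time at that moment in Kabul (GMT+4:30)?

In UTC: 6:00 PM − 10:30 = 7:30 AM on Dec 23.
Kabul is UTC+4:30: 7:30 AM + 4:30 = 12:00 PM on Dec 23.

12:00 PM on Dec 23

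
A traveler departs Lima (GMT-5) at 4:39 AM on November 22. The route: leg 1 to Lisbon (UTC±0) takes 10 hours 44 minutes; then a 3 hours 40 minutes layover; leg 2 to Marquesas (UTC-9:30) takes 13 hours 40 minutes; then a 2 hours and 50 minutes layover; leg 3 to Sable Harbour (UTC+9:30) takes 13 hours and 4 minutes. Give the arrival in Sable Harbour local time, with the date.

3:07 PM on Nov 24

Convert departure to UTC: 4:39 AM + 5:00 = 9:39 AM UTC on Nov 22.
Add 10 hours and 44 minutes leg 1 → 8:23 PM UTC.
Add 3 hours 40 minutes layover in Lisbon → 12:03 AM UTC (Nov 23).
Add 13 hours and 40 minutes leg 2 → 1:43 PM UTC.
Add 2 hours and 50 minutes layover in Marquesas → 4:33 PM UTC.
Add 13 hours 4 minutes leg 3 → 5:37 AM UTC (Nov 24).
Sable Harbour is UTC+9:30, so local arrival = 5:37 AM + 9:30 = 3:07 PM on Nov 24.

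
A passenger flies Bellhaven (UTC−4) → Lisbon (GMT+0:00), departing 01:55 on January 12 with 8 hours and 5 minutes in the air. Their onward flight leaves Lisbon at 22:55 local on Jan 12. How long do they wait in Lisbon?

8 hours 55 minutes

Convert departure to UTC: 01:55 + 4:00 = 05:55 UTC on Jan 12.
Add 8 hours and 5 minutes flight time → 14:00 UTC.
Lisbon is UTC+0, so local arrival is the same: 14:00 on Jan 12.
Layover = 22:55 − 14:00 = 8 hours 55 minutes.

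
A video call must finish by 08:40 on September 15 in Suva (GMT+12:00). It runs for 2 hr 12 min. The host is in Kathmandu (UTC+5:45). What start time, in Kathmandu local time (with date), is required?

00:13 on September 15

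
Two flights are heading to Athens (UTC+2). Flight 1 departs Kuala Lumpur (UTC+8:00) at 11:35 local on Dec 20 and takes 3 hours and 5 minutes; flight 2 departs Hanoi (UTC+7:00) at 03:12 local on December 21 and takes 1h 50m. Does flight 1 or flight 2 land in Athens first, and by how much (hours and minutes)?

the first, by 15 hours 22 minutes

Flight 1 in UTC: 11:35 − 8:00 = 03:35 on Dec 20.
+3 hours and 5 minutes → arrive 06:40 UTC on Dec 20.
Flight 2 in UTC: 03:12 − 7:00 = 20:12 on Dec 20.
+1 hour and 50 minutes → arrive 22:02 UTC on Dec 20.
Flight 1 lands earlier by 15 hours 22 minutes.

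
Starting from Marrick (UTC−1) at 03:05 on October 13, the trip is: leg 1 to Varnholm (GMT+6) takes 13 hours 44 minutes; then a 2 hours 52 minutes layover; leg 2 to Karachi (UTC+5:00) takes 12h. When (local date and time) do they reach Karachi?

13:41 on October 14

Convert departure to UTC: 03:05 + 1:00 = 04:05 UTC on Oct 13.
Add 13 hours 44 minutes leg 1 → 17:49 UTC.
Add 2 hours and 52 minutes layover in Varnholm → 20:41 UTC.
Add 12 hours leg 2 → 08:41 UTC (Oct 14).
Karachi is UTC+5:00, so local arrival = 08:41 + 5:00 = 13:41 on Oct 14.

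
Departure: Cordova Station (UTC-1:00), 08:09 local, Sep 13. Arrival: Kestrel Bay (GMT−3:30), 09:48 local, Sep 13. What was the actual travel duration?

Kestrel Bay is 2:30 behind Cordova Station.
Clock-face elapsed time (ignoring zones) is 1 hour 39 minutes.
Actual elapsed = 1 hour 39 minutes + 2:30 = 4 hours 9 minutes.

4 hours 9 minutes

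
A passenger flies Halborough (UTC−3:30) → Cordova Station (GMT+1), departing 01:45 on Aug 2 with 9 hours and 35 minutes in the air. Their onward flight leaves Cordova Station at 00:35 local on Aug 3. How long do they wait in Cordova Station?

Convert departure to UTC: 01:45 + 3:30 = 05:15 UTC on Aug 2.
Add 9 hours 35 minutes flight time → 14:50 UTC.
Cordova Station is UTC+1:00, so local arrival = 14:50 + 1:00 = 15:50 on Aug 2.
Layover = 00:35 − 15:50 (+1 day) = 8 hours 45 minutes.

8 hours 45 minutes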